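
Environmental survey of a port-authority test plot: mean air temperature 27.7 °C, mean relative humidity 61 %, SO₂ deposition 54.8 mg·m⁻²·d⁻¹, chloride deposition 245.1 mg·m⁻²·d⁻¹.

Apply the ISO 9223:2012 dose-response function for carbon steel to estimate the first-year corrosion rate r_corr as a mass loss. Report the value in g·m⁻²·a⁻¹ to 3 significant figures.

carbon steel: f(T) = -0.054·(T−10) [T>10 °C] = -0.9558
  sulphur-dioxide contribution → 18.49 μm/a
  chloride contribution → 70.05 μm/a
  total first-year rate 88.54 μm/a
Convert to mass loss: 88.54 μm/a × 7.85 g/cm³ = 695 g·m⁻²·a⁻¹

r_corr = 695 g·m⁻²·a⁻¹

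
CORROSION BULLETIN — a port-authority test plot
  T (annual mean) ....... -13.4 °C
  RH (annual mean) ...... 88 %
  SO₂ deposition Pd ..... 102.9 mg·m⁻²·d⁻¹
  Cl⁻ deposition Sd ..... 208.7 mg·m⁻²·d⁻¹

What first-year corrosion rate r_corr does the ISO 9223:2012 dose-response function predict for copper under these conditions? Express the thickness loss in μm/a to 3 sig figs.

r_corr = 0.701 μm/a

copper: f(T) = +0.126·(T−10) [T≤10 °C] = -2.9484
  Pd branch = 0.0053·Pd^0.26·e^(0.059·RH+f) = 0.1667 μm/a
  Sd branch = 0.01025·Sd^0.27·e^(0.036·RH+0.049·T) = 0.5342 μm/a
  r_corr = 0.1667 + 0.5342 = 0.7009 μm/a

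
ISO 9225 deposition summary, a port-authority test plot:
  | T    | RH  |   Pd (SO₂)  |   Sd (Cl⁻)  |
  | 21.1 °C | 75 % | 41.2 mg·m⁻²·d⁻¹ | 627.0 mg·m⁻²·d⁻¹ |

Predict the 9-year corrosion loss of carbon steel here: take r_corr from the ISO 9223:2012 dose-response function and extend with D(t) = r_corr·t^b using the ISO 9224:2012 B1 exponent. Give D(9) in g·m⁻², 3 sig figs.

carbon steel: temperature factor f = -0.054·(11.1) = -0.5994
  sulphur-dioxide contribution → 30.12 μm/a
  chloride contribution → 152.9 μm/a
  total first-year rate 183 μm/a
Long-term exponent b (ISO 9224 Table 2, B1) = 0.523
  D(9) = 183 × 9^0.523 = 183 × 3.156 = 577.4 μm
  Mass loss = 577.4 μm × 7.85 g/cm³ = 4533 g·m⁻²

D(9) = 4.53e+03 g·m⁻²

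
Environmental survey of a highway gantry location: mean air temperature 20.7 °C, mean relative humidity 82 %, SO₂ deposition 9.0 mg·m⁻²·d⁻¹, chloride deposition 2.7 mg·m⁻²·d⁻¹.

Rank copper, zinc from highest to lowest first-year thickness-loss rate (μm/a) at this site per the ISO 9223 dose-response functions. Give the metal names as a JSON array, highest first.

copper: f(T) = -0.080·(T−10) [T>10 °C] = -0.8560
  sulphur-dioxide contribution → 0.5032 μm/a
  chloride contribution → 0.7075 μm/a
  ⇒ r_corr(copper) = 1.211 μm/a
zinc: f(T) = -0.071·(T−10) [T>10 °C] = -0.7597
  sulphur-dioxide contribution → 0.6897 μm/a
  chloride contribution → 0.3451 μm/a
  total first-year rate 1.035 μm/a
Ordering by μm/a: copper (1.21) > zinc (1.03)

["copper", "zinc"]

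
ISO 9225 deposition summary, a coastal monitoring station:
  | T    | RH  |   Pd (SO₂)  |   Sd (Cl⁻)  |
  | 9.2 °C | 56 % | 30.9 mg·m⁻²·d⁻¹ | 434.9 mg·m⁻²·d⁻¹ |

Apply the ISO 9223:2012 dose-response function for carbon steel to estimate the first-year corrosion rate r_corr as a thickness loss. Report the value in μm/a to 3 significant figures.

r_corr = 69.1 μm/a

carbon steel: f(T) = +0.150·(T−10) [T≤10 °C] = -0.1200
  sulphur-dioxide contribution → 28.64 μm/a
  chloride contribution → 40.44 μm/a
  ⇒ r_corr(carbon steel) = 69.08 μm/a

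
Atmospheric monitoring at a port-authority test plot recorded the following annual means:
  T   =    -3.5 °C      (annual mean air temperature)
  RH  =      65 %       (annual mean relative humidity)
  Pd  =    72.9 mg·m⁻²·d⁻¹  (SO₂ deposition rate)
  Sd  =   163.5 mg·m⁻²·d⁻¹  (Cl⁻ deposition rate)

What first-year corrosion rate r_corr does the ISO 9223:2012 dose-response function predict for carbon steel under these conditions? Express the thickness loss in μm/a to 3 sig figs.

carbon steel: f(T) = +0.150·(T−10) [T≤10 °C] = -2.0250
  SO₂ term: 1.77·72.9^0.52·exp(0.02·65-2.0250) = 7.975
  Sd branch = 0.102·Sd^0.62·e^(0.033·RH+0.04·T) = 17.85 μm/a
  r_corr = 7.975 + 17.85 = 25.83 μm/a

r_corr = 25.8 μm/a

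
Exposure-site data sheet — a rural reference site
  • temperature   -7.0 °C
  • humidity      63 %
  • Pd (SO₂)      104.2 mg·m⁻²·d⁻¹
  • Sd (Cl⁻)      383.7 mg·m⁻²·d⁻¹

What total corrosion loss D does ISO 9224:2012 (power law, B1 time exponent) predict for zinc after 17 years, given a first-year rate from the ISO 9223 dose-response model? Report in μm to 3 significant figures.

zinc: T≤10 °C ⇒ hinge +0.038·(-7.0−10) = -0.6460
  SO₂ term: 0.0129·104.2^0.44·exp(0.046·63-0.6460) = 0.9473
  Sd branch = 0.0175·Sd^0.57·e^(0.008·RH+0.085·T) = 0.4747 μm/a
  r_corr = 0.9473 + 0.4747 = 1.422 μm/a
ISO 9224: D(t) = r_corr · t^b with b = 0.813 (zinc, B1)
  D(17) = 1.422 × 17^0.813 = 1.422 × 10.01 = 14.23 μm

D(17) = 14.2 μm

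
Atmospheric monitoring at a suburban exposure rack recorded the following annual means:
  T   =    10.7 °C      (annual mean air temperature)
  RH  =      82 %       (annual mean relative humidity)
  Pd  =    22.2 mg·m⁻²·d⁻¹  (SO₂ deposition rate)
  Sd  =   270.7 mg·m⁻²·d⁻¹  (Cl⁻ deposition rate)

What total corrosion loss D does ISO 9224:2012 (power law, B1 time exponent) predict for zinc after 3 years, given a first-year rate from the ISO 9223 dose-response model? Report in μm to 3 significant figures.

D(3) = 10.1 μm

zinc: temperature factor f = -0.071·(0.7) = -0.0497
  SO₂ term: 0.0129·22.2^0.44·exp(0.046·82-0.0497) = 2.087
  Sd branch = 0.0175·Sd^0.57·e^(0.008·RH+0.085·T) = 2.039 μm/a
  r_corr = 2.087 + 2.039 = 4.126 μm/a
Long-term exponent b (ISO 9224 Table 2, B1) = 0.813
  D(3) = 4.126 × 3^0.813 = 4.126 × 2.443 = 10.08 μm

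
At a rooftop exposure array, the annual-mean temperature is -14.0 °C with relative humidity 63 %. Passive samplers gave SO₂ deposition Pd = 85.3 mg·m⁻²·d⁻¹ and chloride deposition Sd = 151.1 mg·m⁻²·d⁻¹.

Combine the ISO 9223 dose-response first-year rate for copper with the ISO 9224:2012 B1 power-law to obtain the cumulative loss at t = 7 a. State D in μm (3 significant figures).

copper: T≤10 °C ⇒ hinge +0.126·(-14.0−10) = -3.0240
  SO₂ term: 0.0053·85.3^0.26·exp(0.059·63-3.0240) = 0.03367
  Cl⁻ term: 0.01025·151.1^0.27·exp(0.036·63+0.049·-14.0) = 0.1933
  sum: 0.03367 + 0.1933 → r_corr = 0.227 μm/a
Power-law: D(7) = r_corr · 7^0.667
  D(7) = 0.227 × 7^0.667 = 0.227 × 3.662 = 0.831 μm

D(7) = 0.831 μm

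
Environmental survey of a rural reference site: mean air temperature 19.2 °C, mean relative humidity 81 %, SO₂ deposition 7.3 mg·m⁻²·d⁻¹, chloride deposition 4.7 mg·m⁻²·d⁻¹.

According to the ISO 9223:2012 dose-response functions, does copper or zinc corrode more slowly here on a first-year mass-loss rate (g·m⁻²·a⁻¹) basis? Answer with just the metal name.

zinc

copper: T>10 °C ⇒ hinge -0.080·(19.2−10) = -0.7360
  SO₂ term: 0.0053·7.3^0.26·exp(0.059·81-0.7360) = 0.5065
  Cl⁻ term: 0.01025·4.7^0.27·exp(0.036·81+0.049·19.2) = 0.7365
  sum: 0.5065 + 0.7365 → r_corr = 1.243 μm/a
  mass loss = 1.243 μm/a × 8.96 g/cm³ = 11.14 g·m⁻²·a⁻¹
zinc: f(T) = -0.071·(T−10) [T>10 °C] = -0.6532
  Pd branch = 0.0129·Pd^0.44·e^(0.046·RH+f) = 0.6683 μm/a
  Sd branch = 0.0175·Sd^0.57·e^(0.008·RH+0.085·T) = 0.4134 μm/a
  sum: 0.6683 + 0.4134 → r_corr = 1.082 μm/a
  mass loss = 1.082 μm/a × 7.14 g/cm³ = 7.723 g·m⁻²·a⁻¹
Ordering by g·m⁻²·a⁻¹: copper (11.1) > zinc (7.72)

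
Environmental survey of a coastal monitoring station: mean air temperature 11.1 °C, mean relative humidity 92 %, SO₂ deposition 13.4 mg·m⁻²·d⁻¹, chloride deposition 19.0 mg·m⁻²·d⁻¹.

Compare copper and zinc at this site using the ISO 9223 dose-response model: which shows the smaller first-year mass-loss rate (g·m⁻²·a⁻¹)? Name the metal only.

zinc

copper: f(T) = -0.080·(T−10) [T>10 °C] = -0.0880
  sulphur-dioxide contribution → 2.17 μm/a
  chloride contribution → 1.073 μm/a
  total first-year rate 3.243 μm/a
  mass loss = 3.243 μm/a × 8.96 g/cm³ = 29.06 g·m⁻²·a⁻¹
zinc: temperature factor f = -0.071·(1.1) = -0.0781
  sulphur-dioxide contribution → 2.574 μm/a
  chloride contribution → 0.5027 μm/a
  total first-year rate 3.076 μm/a
  mass loss = 3.076 μm/a × 7.14 g/cm³ = 21.96 g·m⁻²·a⁻¹
Ordering by g·m⁻²·a⁻¹: copper (29.1) > zinc (22)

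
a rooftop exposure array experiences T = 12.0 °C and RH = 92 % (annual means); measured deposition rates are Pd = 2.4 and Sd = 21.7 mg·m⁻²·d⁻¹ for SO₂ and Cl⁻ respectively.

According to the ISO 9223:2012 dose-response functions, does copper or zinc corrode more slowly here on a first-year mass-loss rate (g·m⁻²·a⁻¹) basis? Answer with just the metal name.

zinc

copper: T>10 °C ⇒ hinge -0.080·(12.0−10) = -0.1600
  SO₂ term: 0.0053·2.4^0.26·exp(0.059·92-0.1600) = 1.291
  Sd branch = 0.01025·Sd^0.27·e^(0.036·RH+0.049·T) = 1.162 μm/a
  r_corr = 1.291 + 1.162 = 2.453 μm/a
  mass loss = 2.453 μm/a × 8.96 g/cm³ = 21.98 g·m⁻²·a⁻¹
zinc: f(T) = -0.071·(T−10) [T>10 °C] = -0.1420
  Pd branch = 0.0129·Pd^0.44·e^(0.046·RH+f) = 1.133 μm/a
  Cl⁻ term: 0.0175·21.7^0.57·exp(0.008·92+0.085·12.0) = 0.5854
  sum: 1.133 + 0.5854 → r_corr = 1.718 μm/a
  mass loss = 1.718 μm/a × 7.14 g/cm³ = 12.27 g·m⁻²·a⁻¹
Ordering by g·m⁻²·a⁻¹: copper (22) > zinc (12.3)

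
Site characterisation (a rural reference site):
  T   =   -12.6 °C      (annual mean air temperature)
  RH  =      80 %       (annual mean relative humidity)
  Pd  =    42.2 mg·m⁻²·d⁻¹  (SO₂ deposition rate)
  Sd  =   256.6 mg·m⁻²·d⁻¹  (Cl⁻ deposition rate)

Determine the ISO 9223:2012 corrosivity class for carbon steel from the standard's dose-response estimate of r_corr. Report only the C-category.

C3

carbon steel: T≤10 °C ⇒ hinge +0.150·(-12.6−10) = -3.3900
  Pd branch = 1.77·Pd^0.52·e^(0.02·RH+f) = 2.069 μm/a
  Sd branch = 0.102·Sd^0.62·e^(0.033·RH+0.04·T) = 26.91 μm/a
  sum: 2.069 + 26.91 → r_corr = 28.98 μm/a
ISO 9223 Table 2 (carbon steel): 25 < 29 ≤ 50 μm/a ⇒ C3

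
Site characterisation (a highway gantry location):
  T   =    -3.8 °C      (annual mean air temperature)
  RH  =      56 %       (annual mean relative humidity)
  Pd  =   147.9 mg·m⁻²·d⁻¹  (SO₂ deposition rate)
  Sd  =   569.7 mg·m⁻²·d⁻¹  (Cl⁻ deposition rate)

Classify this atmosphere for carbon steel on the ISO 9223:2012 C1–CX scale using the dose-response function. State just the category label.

carbon steel: temperature factor f = +0.150·(-13.8) = -2.0700
  SO₂ term: 1.77·147.9^0.52·exp(0.02·56-2.0700) = 9.2
  Cl⁻ term: 0.102·569.7^0.62·exp(0.033·56+0.04·-3.8) = 28.42
  sum: 9.2 + 28.42 → r_corr = 37.62 μm/a
ISO 9223 Table 2 (carbon steel): 25 < 37.6 ≤ 50 μm/a ⇒ C3

C3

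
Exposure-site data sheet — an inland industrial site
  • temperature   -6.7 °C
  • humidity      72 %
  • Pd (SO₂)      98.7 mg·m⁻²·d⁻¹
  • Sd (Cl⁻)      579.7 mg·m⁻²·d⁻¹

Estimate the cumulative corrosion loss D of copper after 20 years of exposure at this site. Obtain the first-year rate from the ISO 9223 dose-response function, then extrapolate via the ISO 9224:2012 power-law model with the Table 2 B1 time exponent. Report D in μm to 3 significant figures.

copper: f(T) = +0.126·(T−10) [T≤10 °C] = -2.1042
  Pd branch = 0.0053·Pd^0.26·e^(0.059·RH+f) = 0.1492 μm/a
  Sd branch = 0.01025·Sd^0.27·e^(0.036·RH+0.049·T) = 0.5494 μm/a
  sum: 0.1492 + 0.5494 → r_corr = 0.6986 μm/a
ISO 9224: D(t) = r_corr · t^b with b = 0.667 (copper, B1)
  D(20) = 0.6986 × 20^0.667 = 0.6986 × 7.375 = 5.153 μm

D(20) = 5.15 μm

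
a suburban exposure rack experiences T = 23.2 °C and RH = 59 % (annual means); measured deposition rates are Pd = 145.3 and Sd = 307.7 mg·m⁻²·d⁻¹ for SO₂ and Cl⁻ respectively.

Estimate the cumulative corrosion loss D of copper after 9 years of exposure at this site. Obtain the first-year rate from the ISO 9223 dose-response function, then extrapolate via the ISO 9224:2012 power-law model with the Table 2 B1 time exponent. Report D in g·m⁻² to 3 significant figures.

copper: temperature factor f = -0.080·(13.2) = -1.0560
  Pd branch = 0.0053·Pd^0.26·e^(0.059·RH+f) = 0.2186 μm/a
  Cl⁻ term: 0.01025·307.7^0.27·exp(0.036·59+0.049·23.2) = 1.255
  r_corr = 0.2186 + 1.255 = 1.474 μm/a
Long-term exponent b (ISO 9224 Table 2, B1) = 0.667
  D(9) = 1.474 × 9^0.667 = 1.474 × 4.33 = 6.381 μm
  Mass loss = 6.381 μm × 8.96 g/cm³ = 57.17 g·m⁻²

D(9) = 57.2 g·m⁻²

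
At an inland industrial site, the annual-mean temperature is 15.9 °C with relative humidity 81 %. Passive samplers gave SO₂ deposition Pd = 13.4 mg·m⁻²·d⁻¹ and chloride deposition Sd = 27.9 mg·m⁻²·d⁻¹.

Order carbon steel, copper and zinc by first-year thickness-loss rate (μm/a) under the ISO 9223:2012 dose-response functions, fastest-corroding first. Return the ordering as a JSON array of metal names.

["carbon steel", "zinc", "copper"]

carbon steel: temperature factor f = -0.054·(5.9) = -0.3186
  Pd branch = 1.77·Pd^0.52·e^(0.02·RH+f) = 25.08 μm/a
  Sd branch = 0.102·Sd^0.62·e^(0.033·RH+0.04·T) = 21.98 μm/a
  r_corr = 25.08 + 21.98 = 47.05 μm/a
copper: T>10 °C ⇒ hinge -0.080·(15.9−10) = -0.4720
  Pd branch = 0.0053·Pd^0.26·e^(0.059·RH+f) = 0.7724 μm/a
  Cl⁻ term: 0.01025·27.9^0.27·exp(0.036·81+0.049·15.9) = 1.013
  r_corr = 0.7724 + 1.013 = 1.786 μm/a
zinc: f(T) = -0.071·(T−10) [T>10 °C] = -0.4189
  Pd branch = 0.0129·Pd^0.44·e^(0.046·RH+f) = 1.103 μm/a
  Cl⁻ term: 0.0175·27.9^0.57·exp(0.008·81+0.085·15.9) = 0.8618
  r_corr = 1.103 + 0.8618 = 1.965 μm/a
Ordering by μm/a: carbon steel (47.1) > zinc (1.97) > copper (1.79)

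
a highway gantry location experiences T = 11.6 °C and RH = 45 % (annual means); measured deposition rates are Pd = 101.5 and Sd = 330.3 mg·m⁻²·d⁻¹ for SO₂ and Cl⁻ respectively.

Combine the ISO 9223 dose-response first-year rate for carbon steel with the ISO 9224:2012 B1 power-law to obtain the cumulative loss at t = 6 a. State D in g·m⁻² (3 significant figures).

D(6) = 1.41e+03 g·m⁻²

carbon steel: f(T) = -0.054·(T−10) [T>10 °C] = -0.0864
  sulphur-dioxide contribution → 44.12 μm/a
  chloride contribution → 26.11 μm/a
  total first-year rate 70.23 μm/a
Power-law: D(6) = r_corr · 6^0.523
  D(6) = 70.23 × 6^0.523 = 70.23 × 2.553 = 179.3 μm
  Mass loss = 179.3 μm × 7.85 g/cm³ = 1407 g·m⁻²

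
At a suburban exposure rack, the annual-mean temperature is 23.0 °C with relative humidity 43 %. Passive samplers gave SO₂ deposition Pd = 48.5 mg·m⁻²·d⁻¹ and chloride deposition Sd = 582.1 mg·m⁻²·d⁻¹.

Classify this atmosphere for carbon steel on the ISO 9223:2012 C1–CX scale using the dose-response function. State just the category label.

C4

carbon steel: f(T) = -0.054·(T−10) [T>10 °C] = -0.7020
  Pd branch = 1.77·Pd^0.52·e^(0.02·RH+f) = 15.6 μm/a
  Sd branch = 0.102·Sd^0.62·e^(0.033·RH+0.04·T) = 54.79 μm/a
  r_corr = 15.6 + 54.79 = 70.39 μm/a
ISO 9223 Table 2 (carbon steel): 50 < 70.4 ≤ 80 μm/a ⇒ C4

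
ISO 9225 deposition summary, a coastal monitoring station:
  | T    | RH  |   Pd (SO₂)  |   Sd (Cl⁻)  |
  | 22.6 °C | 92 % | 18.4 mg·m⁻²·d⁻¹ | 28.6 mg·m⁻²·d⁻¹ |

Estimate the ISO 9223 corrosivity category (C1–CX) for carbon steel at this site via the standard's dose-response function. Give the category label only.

C4

carbon steel: f(T) = -0.054·(T−10) [T>10 °C] = -0.6804
  sulphur-dioxide contribution → 25.66 μm/a
  chloride contribution → 41.94 μm/a
  total first-year rate 67.61 μm/a
Category bounds: 50…80 μm/a bracket r_corr ⇒ C4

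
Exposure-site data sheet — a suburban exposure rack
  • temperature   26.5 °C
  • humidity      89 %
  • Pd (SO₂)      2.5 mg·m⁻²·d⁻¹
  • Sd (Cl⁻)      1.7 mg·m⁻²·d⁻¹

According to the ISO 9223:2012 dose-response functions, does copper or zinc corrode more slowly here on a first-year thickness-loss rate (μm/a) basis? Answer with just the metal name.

zinc

copper: temperature factor f = -0.080·(16.5) = -1.3200
  Pd branch = 0.0053·Pd^0.26·e^(0.059·RH+f) = 0.3427 μm/a
  Cl⁻ term: 0.01025·1.7^0.27·exp(0.036·89+0.049·26.5) = 1.067
  sum: 0.3427 + 1.067 → r_corr = 1.41 μm/a
zinc: T>10 °C ⇒ hinge -0.071·(26.5−10) = -1.1715
  SO₂ term: 0.0129·2.5^0.44·exp(0.046·89-1.1715) = 0.3588
  Sd branch = 0.0175·Sd^0.57·e^(0.008·RH+0.085·T) = 0.459 μm/a
  sum: 0.3588 + 0.459 → r_corr = 0.8179 μm/a
Ordering by μm/a: copper (1.41) > zinc (0.818)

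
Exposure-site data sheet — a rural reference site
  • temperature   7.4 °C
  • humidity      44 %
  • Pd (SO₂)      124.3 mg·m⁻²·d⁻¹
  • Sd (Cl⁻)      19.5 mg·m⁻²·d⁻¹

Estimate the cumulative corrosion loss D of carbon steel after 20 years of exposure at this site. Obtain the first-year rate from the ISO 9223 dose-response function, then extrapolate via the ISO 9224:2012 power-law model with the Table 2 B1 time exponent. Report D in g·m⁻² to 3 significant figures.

D(20) = 1.47e+03 g·m⁻²

carbon steel: T≤10 °C ⇒ hinge +0.150·(7.4−10) = -0.3900
  SO₂ term: 1.77·124.3^0.52·exp(0.02·44-0.3900) = 35.47
  Cl⁻ term: 0.102·19.5^0.62·exp(0.033·44+0.04·7.4) = 3.695
  sum: 35.47 + 3.695 → r_corr = 39.17 μm/a
ISO 9224: D(t) = r_corr · t^b with b = 0.523 (carbon steel, B1)
  D(20) = 39.17 × 20^0.523 = 39.17 × 4.791 = 187.7 μm
  Mass loss = 187.7 μm × 7.85 g/cm³ = 1473 g·m⁻²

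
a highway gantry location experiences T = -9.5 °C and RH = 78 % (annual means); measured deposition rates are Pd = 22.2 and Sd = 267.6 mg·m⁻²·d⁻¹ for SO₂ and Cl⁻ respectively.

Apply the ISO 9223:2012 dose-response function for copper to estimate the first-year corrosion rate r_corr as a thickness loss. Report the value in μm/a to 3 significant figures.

r_corr = 0.584 μm/a

copper: T≤10 °C ⇒ hinge +0.126·(-9.5−10) = -2.4570
  Pd branch = 0.0053·Pd^0.26·e^(0.059·RH+f) = 0.1014 μm/a
  Sd branch = 0.01025·Sd^0.27·e^(0.036·RH+0.049·T) = 0.4825 μm/a
  r_corr = 0.1014 + 0.4825 = 0.5838 μm/a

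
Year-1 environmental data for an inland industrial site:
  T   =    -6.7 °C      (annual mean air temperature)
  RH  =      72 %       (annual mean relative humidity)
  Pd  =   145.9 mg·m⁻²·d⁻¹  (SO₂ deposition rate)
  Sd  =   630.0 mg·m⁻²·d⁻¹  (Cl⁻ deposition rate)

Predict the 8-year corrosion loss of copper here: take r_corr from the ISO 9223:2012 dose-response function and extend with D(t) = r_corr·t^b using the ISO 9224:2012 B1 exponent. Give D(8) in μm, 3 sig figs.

copper: f(T) = +0.126·(T−10) [T≤10 °C] = -2.1042
  Pd branch = 0.0053·Pd^0.26·e^(0.059·RH+f) = 0.1652 μm/a
  Sd branch = 0.01025·Sd^0.27·e^(0.036·RH+0.049·T) = 0.5619 μm/a
  r_corr = 0.1652 + 0.5619 = 0.7271 μm/a
Power-law: D(8) = r_corr · 8^0.667
  D(8) = 0.7271 × 8^0.667 = 0.7271 × 4.003 = 2.91 μm

D(8) = 2.91 μm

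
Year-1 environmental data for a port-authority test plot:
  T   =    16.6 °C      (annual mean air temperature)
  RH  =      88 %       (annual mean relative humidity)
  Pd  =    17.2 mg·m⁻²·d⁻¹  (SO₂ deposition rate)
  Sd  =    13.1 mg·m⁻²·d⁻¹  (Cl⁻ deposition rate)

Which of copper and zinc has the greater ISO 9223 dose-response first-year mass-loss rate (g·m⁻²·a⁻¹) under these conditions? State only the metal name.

copper: temperature factor f = -0.080·(6.6) = -0.5280
  SO₂ term: 0.0053·17.2^0.26·exp(0.059·88-0.5280) = 1.178
  Cl⁻ term: 0.01025·13.1^0.27·exp(0.036·88+0.049·16.6) = 1.1
  sum: 1.178 + 1.1 → r_corr = 2.278 μm/a
  mass loss = 2.278 μm/a × 8.96 g/cm³ = 20.41 g·m⁻²·a⁻¹
zinc: temperature factor f = -0.071·(6.6) = -0.4686
  Pd branch = 0.0129·Pd^0.44·e^(0.046·RH+f) = 1.617 μm/a
  Sd branch = 0.0175·Sd^0.57·e^(0.008·RH+0.085·T) = 0.6287 μm/a
  sum: 1.617 + 0.6287 → r_corr = 2.246 μm/a
  mass loss = 2.246 μm/a × 7.14 g/cm³ = 16.03 g·m⁻²·a⁻¹
Ordering by g·m⁻²·a⁻¹: copper (20.4) > zinc (16)

copper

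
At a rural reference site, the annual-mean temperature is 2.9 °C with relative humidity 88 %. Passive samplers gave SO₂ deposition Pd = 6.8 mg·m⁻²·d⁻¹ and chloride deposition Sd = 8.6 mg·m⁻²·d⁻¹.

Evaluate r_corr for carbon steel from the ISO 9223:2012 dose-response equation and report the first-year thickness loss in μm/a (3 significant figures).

carbon steel: temperature factor f = +0.150·(-7.1) = -1.0650
  Pd branch = 1.77·Pd^0.52·e^(0.02·RH+f) = 9.61 μm/a
  Cl⁻ term: 0.102·8.6^0.62·exp(0.033·88+0.04·2.9) = 7.935
  r_corr = 9.61 + 7.935 = 17.54 μm/a

r_corr = 17.5 μm/a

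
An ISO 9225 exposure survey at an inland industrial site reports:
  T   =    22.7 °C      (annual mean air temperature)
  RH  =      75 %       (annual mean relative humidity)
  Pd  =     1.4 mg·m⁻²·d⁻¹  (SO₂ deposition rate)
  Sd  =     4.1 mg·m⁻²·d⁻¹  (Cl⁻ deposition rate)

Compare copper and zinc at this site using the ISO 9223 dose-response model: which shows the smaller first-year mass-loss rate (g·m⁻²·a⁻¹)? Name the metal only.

copper: f(T) = -0.080·(T−10) [T>10 °C] = -1.0160
  SO₂ term: 0.0053·1.4^0.26·exp(0.059·75-1.0160) = 0.1749
  Cl⁻ term: 0.01025·4.1^0.27·exp(0.036·75+0.049·22.7) = 0.6789
  r_corr = 0.1749 + 0.6789 = 0.8538 μm/a
  mass loss = 0.8538 μm/a × 8.96 g/cm³ = 7.65 g·m⁻²·a⁻¹
zinc: T>10 °C ⇒ hinge -0.071·(22.7−10) = -0.9017
  Pd branch = 0.0129·Pd^0.44·e^(0.046·RH+f) = 0.1912 μm/a
  Cl⁻ term: 0.0175·4.1^0.57·exp(0.008·75+0.085·22.7) = 0.4908
  sum: 0.1912 + 0.4908 → r_corr = 0.682 μm/a
  mass loss = 0.682 μm/a × 7.14 g/cm³ = 4.87 g·m⁻²·a⁻¹
Ordering by g·m⁻²·a⁻¹: copper (7.65) > zinc (4.87)

zinc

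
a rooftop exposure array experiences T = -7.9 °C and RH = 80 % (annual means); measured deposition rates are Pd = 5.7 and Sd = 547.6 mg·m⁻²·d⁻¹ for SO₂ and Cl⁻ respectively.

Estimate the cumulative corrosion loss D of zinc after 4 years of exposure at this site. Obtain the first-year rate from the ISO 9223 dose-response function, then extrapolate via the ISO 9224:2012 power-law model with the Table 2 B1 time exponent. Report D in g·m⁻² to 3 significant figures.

zinc: T≤10 °C ⇒ hinge +0.038·(-7.9−10) = -0.6802
  sulphur-dioxide contribution → 0.5571 μm/a
  chloride contribution → 0.617 μm/a
  total first-year rate 1.174 μm/a
Power-law: D(4) = r_corr · 4^0.813
  D(4) = 1.174 × 4^0.813 = 1.174 × 3.087 = 3.624 μm
  Mass loss = 3.624 μm × 7.14 g/cm³ = 25.88 g·m⁻²

D(4) = 25.9 g·m⁻²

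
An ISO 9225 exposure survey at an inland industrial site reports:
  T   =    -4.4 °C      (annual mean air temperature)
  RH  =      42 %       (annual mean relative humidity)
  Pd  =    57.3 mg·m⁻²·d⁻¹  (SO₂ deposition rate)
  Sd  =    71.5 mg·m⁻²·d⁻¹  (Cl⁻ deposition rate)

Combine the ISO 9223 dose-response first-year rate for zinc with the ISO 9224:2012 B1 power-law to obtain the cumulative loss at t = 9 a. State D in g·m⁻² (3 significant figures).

zinc: T≤10 °C ⇒ hinge +0.038·(-4.4−10) = -0.5472
  sulphur-dioxide contribution → 0.3059 μm/a
  chloride contribution → 0.1921 μm/a
  total first-year rate 0.498 μm/a
Long-term exponent b (ISO 9224 Table 2, B1) = 0.813
  D(9) = 0.498 × 9^0.813 = 0.498 × 5.968 = 2.972 μm
  Mass loss = 2.972 μm × 7.14 g/cm³ = 21.22 g·m⁻²

D(9) = 21.2 g·m⁻²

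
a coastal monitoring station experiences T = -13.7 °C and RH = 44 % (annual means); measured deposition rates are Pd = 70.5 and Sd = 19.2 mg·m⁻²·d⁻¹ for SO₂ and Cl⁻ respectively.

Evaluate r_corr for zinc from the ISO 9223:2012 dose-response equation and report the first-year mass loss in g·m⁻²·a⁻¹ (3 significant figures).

zinc: temperature factor f = +0.038·(-23.7) = -0.9006
  sulphur-dioxide contribution → 0.258 μm/a
  chloride contribution → 0.04185 μm/a
  ⇒ r_corr(zinc) = 0.2999 μm/a
Convert to mass loss: 0.2999 μm/a × 7.14 g/cm³ = 2.141 g·m⁻²·a⁻¹

r_corr = 2.14 g·m⁻²·a⁻¹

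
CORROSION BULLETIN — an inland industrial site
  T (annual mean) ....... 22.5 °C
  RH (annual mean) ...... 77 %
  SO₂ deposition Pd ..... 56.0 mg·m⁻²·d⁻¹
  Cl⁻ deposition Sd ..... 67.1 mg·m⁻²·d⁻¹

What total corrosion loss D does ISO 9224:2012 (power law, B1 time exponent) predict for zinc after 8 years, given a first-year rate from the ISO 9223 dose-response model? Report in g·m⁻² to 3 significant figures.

zinc: T>10 °C ⇒ hinge -0.071·(22.5−10) = -0.8875
  sulphur-dioxide contribution → 1.078 μm/a
  chloride contribution → 2.412 μm/a
  ⇒ r_corr(zinc) = 3.49 μm/a
Power-law: D(8) = r_corr · 8^0.813
  D(8) = 3.49 × 8^0.813 = 3.49 × 5.423 = 18.93 μm
  Mass loss = 18.93 μm × 7.14 g/cm³ = 135.1 g·m⁻²

D(8) = 135 g·m⁻²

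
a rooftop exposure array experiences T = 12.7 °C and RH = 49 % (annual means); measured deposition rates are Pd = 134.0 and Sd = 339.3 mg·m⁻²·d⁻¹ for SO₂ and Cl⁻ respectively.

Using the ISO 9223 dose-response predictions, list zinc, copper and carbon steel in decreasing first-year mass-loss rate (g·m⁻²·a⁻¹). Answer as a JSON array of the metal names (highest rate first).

["carbon steel", "zinc", "copper"]

zinc: T>10 °C ⇒ hinge -0.071·(12.7−10) = -0.1917
  sulphur-dioxide contribution → 0.8753 μm/a
  chloride contribution → 2.111 μm/a
  ⇒ r_corr(zinc) = 2.987 μm/a
  mass loss = 2.987 μm/a × 7.14 g/cm³ = 21.32 g·m⁻²·a⁻¹
copper: temperature factor f = -0.080·(2.7) = -0.2160
  sulphur-dioxide contribution → 0.2748 μm/a
  chloride contribution → 0.5375 μm/a
  ⇒ r_corr(copper) = 0.8123 μm/a
  mass loss = 0.8123 μm/a × 8.96 g/cm³ = 7.278 g·m⁻²·a⁻¹
carbon steel: temperature factor f = -0.054·(2.7) = -0.1458
  sulphur-dioxide contribution → 52.04 μm/a
  chloride contribution → 31.65 μm/a
  total first-year rate 83.7 μm/a
  mass loss = 83.7 μm/a × 7.85 g/cm³ = 657 g·m⁻²·a⁻¹
Ordering by g·m⁻²·a⁻¹: carbon steel (657) > zinc (21.3) > copper (7.28)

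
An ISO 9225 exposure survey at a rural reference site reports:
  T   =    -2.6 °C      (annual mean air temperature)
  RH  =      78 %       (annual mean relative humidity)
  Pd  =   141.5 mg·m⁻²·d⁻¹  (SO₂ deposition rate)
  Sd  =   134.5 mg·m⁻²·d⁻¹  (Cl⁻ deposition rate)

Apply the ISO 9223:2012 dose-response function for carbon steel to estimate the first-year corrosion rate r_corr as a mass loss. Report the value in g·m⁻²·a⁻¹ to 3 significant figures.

carbon steel: f(T) = +0.150·(T−10) [T≤10 °C] = -1.8900
  Pd branch = 1.77·Pd^0.52·e^(0.02·RH+f) = 16.71 μm/a
  Sd branch = 0.102·Sd^0.62·e^(0.033·RH+0.04·T) = 25.18 μm/a
  r_corr = 16.71 + 25.18 = 41.9 μm/a
Convert to mass loss: 41.9 μm/a × 7.85 g/cm³ = 328.9 g·m⁻²·a⁻¹

r_corr = 329 g·m⁻²·a⁻¹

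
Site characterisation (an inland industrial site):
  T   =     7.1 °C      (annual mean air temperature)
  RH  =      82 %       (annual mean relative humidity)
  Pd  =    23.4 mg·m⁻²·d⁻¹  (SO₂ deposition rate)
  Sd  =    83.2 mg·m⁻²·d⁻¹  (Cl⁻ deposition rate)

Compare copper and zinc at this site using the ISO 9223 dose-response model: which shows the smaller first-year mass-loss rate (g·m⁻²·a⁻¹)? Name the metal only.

copper

copper: T≤10 °C ⇒ hinge +0.126·(7.1−10) = -0.3654
  SO₂ term: 0.0053·23.4^0.26·exp(0.059·82-0.3654) = 1.054
  Cl⁻ term: 0.01025·83.2^0.27·exp(0.036·82+0.049·7.1) = 0.9168
  r_corr = 1.054 + 0.9168 = 1.97 μm/a
  mass loss = 1.97 μm/a × 8.96 g/cm³ = 17.66 g·m⁻²·a⁻¹
zinc: temperature factor f = +0.038·(-2.9) = -0.1102
  SO₂ term: 0.0129·23.4^0.44·exp(0.046·82-0.1102) = 2.011
  Sd branch = 0.0175·Sd^0.57·e^(0.008·RH+0.085·T) = 0.7665 μm/a
  sum: 2.011 + 0.7665 → r_corr = 2.777 μm/a
  mass loss = 2.777 μm/a × 7.14 g/cm³ = 19.83 g·m⁻²·a⁻¹
Ordering by g·m⁻²·a⁻¹: zinc (19.8) > copper (17.7)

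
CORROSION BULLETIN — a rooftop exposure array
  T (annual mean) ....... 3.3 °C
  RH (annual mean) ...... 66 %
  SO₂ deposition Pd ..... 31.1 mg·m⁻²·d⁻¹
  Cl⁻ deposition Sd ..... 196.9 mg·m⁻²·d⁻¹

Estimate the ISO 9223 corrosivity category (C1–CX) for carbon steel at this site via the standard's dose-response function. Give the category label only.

C3

carbon steel: f(T) = +0.150·(T−10) [T≤10 °C] = -1.0050
  sulphur-dioxide contribution → 14.49 μm/a
  chloride contribution → 27.18 μm/a
  total first-year rate 41.67 μm/a
ISO 9223 Table 2 (carbon steel): 25 < 41.7 ≤ 50 μm/a ⇒ C3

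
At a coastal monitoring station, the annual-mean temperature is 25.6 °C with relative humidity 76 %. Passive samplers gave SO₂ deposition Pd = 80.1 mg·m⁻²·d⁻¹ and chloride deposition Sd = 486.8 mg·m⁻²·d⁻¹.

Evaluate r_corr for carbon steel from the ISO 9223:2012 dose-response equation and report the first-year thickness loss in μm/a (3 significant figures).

r_corr = 196 μm/a

carbon steel: f(T) = -0.054·(T−10) [T>10 °C] = -0.8424
  Pd branch = 1.77·Pd^0.52·e^(0.02·RH+f) = 34.05 μm/a
  Sd branch = 0.102·Sd^0.62·e^(0.033·RH+0.04·T) = 161.7 μm/a
  sum: 34.05 + 161.7 → r_corr = 195.7 μm/a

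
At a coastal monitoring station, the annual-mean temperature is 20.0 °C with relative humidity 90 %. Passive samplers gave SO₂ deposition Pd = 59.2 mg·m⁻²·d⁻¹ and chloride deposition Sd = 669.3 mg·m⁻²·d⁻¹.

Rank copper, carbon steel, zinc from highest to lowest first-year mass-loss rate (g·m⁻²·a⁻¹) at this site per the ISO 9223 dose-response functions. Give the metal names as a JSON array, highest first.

copper: f(T) = -0.080·(T−10) [T>10 °C] = -0.8000
  Pd branch = 0.0053·Pd^0.26·e^(0.059·RH+f) = 1.392 μm/a
  Cl⁻ term: 0.01025·669.3^0.27·exp(0.036·90+0.049·20.0) = 4.04
  r_corr = 1.392 + 4.04 = 5.432 μm/a
  mass loss = 5.432 μm/a × 8.96 g/cm³ = 48.67 g·m⁻²·a⁻¹
carbon steel: temperature factor f = -0.054·(10.0) = -0.5400
  Pd branch = 1.77·Pd^0.52·e^(0.02·RH+f) = 52.09 μm/a
  Cl⁻ term: 0.102·669.3^0.62·exp(0.033·90+0.04·20.0) = 249.9
  sum: 52.09 + 249.9 → r_corr = 302 μm/a
  mass loss = 302 μm/a × 7.85 g/cm³ = 2371 g·m⁻²·a⁻¹
zinc: f(T) = -0.071·(T−10) [T>10 °C] = -0.7100
  Pd branch = 0.0129·Pd^0.44·e^(0.046·RH+f) = 2.399 μm/a
  Cl⁻ term: 0.0175·669.3^0.57·exp(0.008·90+0.085·20.0) = 8.029
  sum: 2.399 + 8.029 → r_corr = 10.43 μm/a
  mass loss = 10.43 μm/a × 7.14 g/cm³ = 74.45 g·m⁻²·a⁻¹
Ordering by g·m⁻²·a⁻¹: carbon steel (2370) > zinc (74.5) > copper (48.7)

["carbon steel", "zinc", "copper"]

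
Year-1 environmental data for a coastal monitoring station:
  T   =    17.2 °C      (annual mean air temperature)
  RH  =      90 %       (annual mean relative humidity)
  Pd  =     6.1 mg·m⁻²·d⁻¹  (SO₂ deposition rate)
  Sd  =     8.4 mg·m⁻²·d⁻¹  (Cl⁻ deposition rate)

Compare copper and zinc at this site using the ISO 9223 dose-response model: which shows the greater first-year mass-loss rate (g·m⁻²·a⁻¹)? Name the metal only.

copper

copper: f(T) = -0.080·(T−10) [T>10 °C] = -0.5760
  Pd branch = 0.0053·Pd^0.26·e^(0.059·RH+f) = 0.9647 μm/a
  Cl⁻ term: 0.01025·8.4^0.27·exp(0.036·90+0.049·17.2) = 1.08
  r_corr = 0.9647 + 1.08 = 2.045 μm/a
  mass loss = 2.045 μm/a × 8.96 g/cm³ = 18.32 g·m⁻²·a⁻¹
zinc: f(T) = -0.071·(T−10) [T>10 °C] = -0.5112
  SO₂ term: 0.0129·6.1^0.44·exp(0.046·90-0.5112) = 1.077
  Cl⁻ term: 0.0175·8.4^0.57·exp(0.008·90+0.085·17.2) = 0.5218
  r_corr = 1.077 + 0.5218 = 1.599 μm/a
  mass loss = 1.599 μm/a × 7.14 g/cm³ = 11.41 g·m⁻²·a⁻¹
Ordering by g·m⁻²·a⁻¹: copper (18.3) > zinc (11.4)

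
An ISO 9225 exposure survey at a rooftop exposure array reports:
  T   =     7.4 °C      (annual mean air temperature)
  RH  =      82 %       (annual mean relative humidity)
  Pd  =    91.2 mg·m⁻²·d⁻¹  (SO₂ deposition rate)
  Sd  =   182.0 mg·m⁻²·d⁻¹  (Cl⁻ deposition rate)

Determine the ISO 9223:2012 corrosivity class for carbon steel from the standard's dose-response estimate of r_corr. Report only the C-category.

carbon steel: T≤10 °C ⇒ hinge +0.150·(7.4−10) = -0.3900
  sulphur-dioxide contribution → 64.57 μm/a
  chloride contribution → 51.71 μm/a
  total first-year rate 116.3 μm/a
Category bounds: 80…200 μm/a bracket r_corr ⇒ C5

C5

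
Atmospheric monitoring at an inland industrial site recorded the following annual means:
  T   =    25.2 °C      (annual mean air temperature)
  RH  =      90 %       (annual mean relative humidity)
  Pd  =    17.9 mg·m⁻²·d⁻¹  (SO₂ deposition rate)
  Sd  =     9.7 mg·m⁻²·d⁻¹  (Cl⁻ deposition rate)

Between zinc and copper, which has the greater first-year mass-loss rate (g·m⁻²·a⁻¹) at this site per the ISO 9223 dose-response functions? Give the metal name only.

copper

zinc: f(T) = -0.071·(T−10) [T>10 °C] = -1.0792
  Pd branch = 0.0129·Pd^0.44·e^(0.046·RH+f) = 0.9798 μm/a
  Sd branch = 0.0175·Sd^0.57·e^(0.008·RH+0.085·T) = 1.118 μm/a
  sum: 0.9798 + 1.118 → r_corr = 2.098 μm/a
  mass loss = 2.098 μm/a × 7.14 g/cm³ = 14.98 g·m⁻²·a⁻¹
copper: T>10 °C ⇒ hinge -0.080·(25.2−10) = -1.2160
  SO₂ term: 0.0053·17.9^0.26·exp(0.059·90-1.2160) = 0.673
  Sd branch = 0.01025·Sd^0.27·e^(0.036·RH+0.049·T) = 1.662 μm/a
  r_corr = 0.673 + 1.662 = 2.335 μm/a
  mass loss = 2.335 μm/a × 8.96 g/cm³ = 20.92 g·m⁻²·a⁻¹
Ordering by g·m⁻²·a⁻¹: copper (20.9) > zinc (15)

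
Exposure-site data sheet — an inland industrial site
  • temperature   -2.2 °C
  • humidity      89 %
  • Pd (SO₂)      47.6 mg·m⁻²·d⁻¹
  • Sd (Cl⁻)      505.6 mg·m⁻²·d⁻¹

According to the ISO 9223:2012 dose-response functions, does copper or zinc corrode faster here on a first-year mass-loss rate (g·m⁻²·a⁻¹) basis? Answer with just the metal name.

zinc

copper: T≤10 °C ⇒ hinge +0.126·(-2.2−10) = -1.5372
  sulphur-dioxide contribution → 0.5934 μm/a
  chloride contribution → 1.217 μm/a
  ⇒ r_corr(copper) = 1.811 μm/a
  mass loss = 1.811 μm/a × 8.96 g/cm³ = 16.22 g·m⁻²·a⁻¹
zinc: f(T) = +0.038·(T−10) [T≤10 °C] = -0.4636
  sulphur-dioxide contribution → 2.663 μm/a
  chloride contribution → 1.029 μm/a
  total first-year rate 3.692 μm/a
  mass loss = 3.692 μm/a × 7.14 g/cm³ = 26.36 g·m⁻²·a⁻¹
Ordering by g·m⁻²·a⁻¹: zinc (26.4) > copper (16.2)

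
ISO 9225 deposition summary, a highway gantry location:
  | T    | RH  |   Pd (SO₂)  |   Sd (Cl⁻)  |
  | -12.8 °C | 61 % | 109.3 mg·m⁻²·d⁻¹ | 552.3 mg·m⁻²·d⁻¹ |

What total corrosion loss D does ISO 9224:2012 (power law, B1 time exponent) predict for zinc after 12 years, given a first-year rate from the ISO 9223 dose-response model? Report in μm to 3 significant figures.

D(12) = 7.98 μm

zinc: T≤10 °C ⇒ hinge +0.038·(-12.8−10) = -0.8664
  SO₂ term: 0.0129·109.3^0.44·exp(0.046·61-0.8664) = 0.7078
  Cl⁻ term: 0.0175·552.3^0.57·exp(0.008·61+0.085·-12.8) = 0.3512
  r_corr = 0.7078 + 0.3512 = 1.059 μm/a
Power-law: D(12) = r_corr · 12^0.813
  D(12) = 1.059 × 12^0.813 = 1.059 × 7.54 = 7.985 μm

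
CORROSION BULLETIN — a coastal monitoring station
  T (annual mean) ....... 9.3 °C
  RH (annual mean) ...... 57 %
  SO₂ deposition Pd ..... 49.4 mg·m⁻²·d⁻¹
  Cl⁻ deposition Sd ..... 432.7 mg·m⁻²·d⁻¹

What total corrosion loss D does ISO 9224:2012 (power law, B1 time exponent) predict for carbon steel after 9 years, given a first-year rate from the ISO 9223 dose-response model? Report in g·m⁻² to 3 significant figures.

carbon steel: f(T) = +0.150·(T−10) [T≤10 °C] = -0.1050
  sulphur-dioxide contribution → 37.86 μm/a
  chloride contribution → 41.83 μm/a
  total first-year rate 79.69 μm/a
Power-law: D(9) = r_corr · 9^0.523
  D(9) = 79.69 × 9^0.523 = 79.69 × 3.156 = 251.5 μm
  Mass loss = 251.5 μm × 7.85 g/cm³ = 1974 g·m⁻²

D(9) = 1.97e+03 g·m⁻²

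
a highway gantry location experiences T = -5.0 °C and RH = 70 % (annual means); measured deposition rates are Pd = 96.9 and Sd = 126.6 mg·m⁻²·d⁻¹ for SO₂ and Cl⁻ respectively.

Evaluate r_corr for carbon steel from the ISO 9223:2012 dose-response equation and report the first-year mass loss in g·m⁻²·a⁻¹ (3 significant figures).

r_corr = 197 g·m⁻²·a⁻¹

carbon steel: f(T) = +0.150·(T−10) [T≤10 °C] = -2.2500
  SO₂ term: 1.77·96.9^0.52·exp(0.02·70-2.2500) = 8.16
  Sd branch = 0.102·Sd^0.62·e^(0.033·RH+0.04·T) = 16.92 μm/a
  sum: 8.16 + 16.92 → r_corr = 25.08 μm/a
Convert to mass loss: 25.08 μm/a × 7.85 g/cm³ = 196.9 g·m⁻²·a⁻¹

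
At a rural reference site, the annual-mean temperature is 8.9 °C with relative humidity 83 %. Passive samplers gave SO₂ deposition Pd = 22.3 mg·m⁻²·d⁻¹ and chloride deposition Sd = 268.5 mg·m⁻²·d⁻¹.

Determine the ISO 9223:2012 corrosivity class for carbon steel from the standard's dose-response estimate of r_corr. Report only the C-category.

carbon steel: temperature factor f = +0.150·(-1.1) = -0.1650
  sulphur-dioxide contribution → 39.66 μm/a
  chloride contribution → 72.22 μm/a
  total first-year rate 111.9 μm/a
112 μm/a falls in (80, 200] for carbon steel → category C5

C5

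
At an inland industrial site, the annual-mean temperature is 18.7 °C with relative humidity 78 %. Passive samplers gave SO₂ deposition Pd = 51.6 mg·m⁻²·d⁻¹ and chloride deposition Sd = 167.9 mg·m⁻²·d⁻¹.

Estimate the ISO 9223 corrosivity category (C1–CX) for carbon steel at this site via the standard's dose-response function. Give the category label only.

C5

carbon steel: temperature factor f = -0.054·(8.7) = -0.4698
  sulphur-dioxide contribution → 40.93 μm/a
  chloride contribution → 67.74 μm/a
  ⇒ r_corr(carbon steel) = 108.7 μm/a
ISO 9223 Table 2 (carbon steel): 80 < 109 ≤ 200 μm/a ⇒ C5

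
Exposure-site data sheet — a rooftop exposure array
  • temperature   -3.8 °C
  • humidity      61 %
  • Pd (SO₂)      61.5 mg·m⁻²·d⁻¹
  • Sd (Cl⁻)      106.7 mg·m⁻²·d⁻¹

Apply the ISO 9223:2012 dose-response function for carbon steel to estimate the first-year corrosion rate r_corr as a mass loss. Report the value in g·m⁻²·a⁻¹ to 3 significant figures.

carbon steel: T≤10 °C ⇒ hinge +0.150·(-3.8−10) = -2.0700
  sulphur-dioxide contribution → 6.442 μm/a
  chloride contribution → 11.87 μm/a
  ⇒ r_corr(carbon steel) = 18.31 μm/a
Convert to mass loss: 18.31 μm/a × 7.85 g/cm³ = 143.7 g·m⁻²·a⁻¹

r_corr = 144 g·m⁻²·a⁻¹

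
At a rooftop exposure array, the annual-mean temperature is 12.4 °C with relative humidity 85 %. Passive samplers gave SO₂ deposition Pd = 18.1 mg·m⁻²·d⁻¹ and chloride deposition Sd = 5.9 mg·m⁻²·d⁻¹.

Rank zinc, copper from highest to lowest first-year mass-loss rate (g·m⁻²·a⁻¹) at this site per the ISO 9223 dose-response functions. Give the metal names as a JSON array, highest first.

zinc: f(T) = -0.071·(T−10) [T>10 °C] = -0.1704
  SO₂ term: 0.0129·18.1^0.44·exp(0.046·85-0.1704) = 1.941
  Cl⁻ term: 0.0175·5.9^0.57·exp(0.008·85+0.085·12.4) = 0.2726
  r_corr = 1.941 + 0.2726 = 2.214 μm/a
  mass loss = 2.214 μm/a × 7.14 g/cm³ = 15.81 g·m⁻²·a⁻¹
copper: temperature factor f = -0.080·(2.4) = -0.1920
  Pd branch = 0.0053·Pd^0.26·e^(0.059·RH+f) = 1.399 μm/a
  Cl⁻ term: 0.01025·5.9^0.27·exp(0.036·85+0.049·12.4) = 0.6481
  r_corr = 1.399 + 0.6481 = 2.047 μm/a
  mass loss = 2.047 μm/a × 8.96 g/cm³ = 18.34 g·m⁻²·a⁻¹
Ordering by g·m⁻²·a⁻¹: copper (18.3) > zinc (15.8)

["copper", "zinc"]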